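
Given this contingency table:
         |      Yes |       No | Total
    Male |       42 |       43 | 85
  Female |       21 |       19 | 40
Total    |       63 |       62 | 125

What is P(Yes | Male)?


P(Yes | Male) = 42/(42+43) = 42/85

P(Yes|Male) = 42/85 ≈ 49.41%


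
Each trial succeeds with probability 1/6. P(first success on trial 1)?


Geometric: P(X=1) = (1-p)^(k-1)×p = (5/6)^0×1/6 = 1/6

P(X=1) = 1/6 ≈ 16.67%


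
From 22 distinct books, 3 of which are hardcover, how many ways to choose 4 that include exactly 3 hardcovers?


Choose 3 of the 3 hardcovers and 1 of the other 19 books:
C(3,3)×C(19,1) = 1×19 = 19

19


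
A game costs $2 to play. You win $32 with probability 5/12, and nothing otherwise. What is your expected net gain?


E[gain] = (32-2)×5/12 + (-2)×7/12
= 25/2 - 7/6 = 34/3

Expected net gain = $34/3 ≈ $11.33


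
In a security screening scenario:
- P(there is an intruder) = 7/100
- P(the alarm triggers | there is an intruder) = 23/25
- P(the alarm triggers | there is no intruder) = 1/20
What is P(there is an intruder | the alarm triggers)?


Using Bayes' theorem:
P(A|B) = P(B|A)·P(A) / P(B)

P(the alarm triggers) = 23/25 × 7/100 + 1/20 × 93/100
= 161/2500 + 93/2000 = 1109/10000

P(there is an intruder|the alarm triggers) = (161/2500) / (1109/10000) = 644/1109

P(there is an intruder|the alarm triggers) = 644/1109 ≈ 58.07%


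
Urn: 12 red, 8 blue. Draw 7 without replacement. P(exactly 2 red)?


Hypergeometric: C(12,2)×C(8,5)/C(20,7)
= 66×56/77520 = 77/1615

P(X=2) = 77/1615 ≈ 4.77%


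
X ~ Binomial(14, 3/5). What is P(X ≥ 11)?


P(X ≥ 11) = Σ P(X=i) for i=11..14
P(X=11) = 515852064/6103515625
P(X=12) = 193444524/6103515625
P(X=13) = 44641044/6103515625
P(X=14) = 4782969/6103515625
Sum = 758720601/6103515625

P(X ≥ 11) = 758720601/6103515625 ≈ 12.43%


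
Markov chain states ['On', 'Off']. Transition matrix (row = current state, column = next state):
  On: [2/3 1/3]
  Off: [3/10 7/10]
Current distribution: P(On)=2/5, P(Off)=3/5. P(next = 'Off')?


P(next=Off) = Σᵢ P(now=i)×P(i→Off)
= 2/5×1/3 + 3/5×7/10
= 2/15 + 21/50 = 83/150

P = 83/150 ≈ 0.5533


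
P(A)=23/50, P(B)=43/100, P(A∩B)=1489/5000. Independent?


P(A)×P(B) = 989/5000
P(A∩B) = 1489/5000
Not equal → NOT independent

No, not independent


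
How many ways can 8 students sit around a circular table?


Circular arrangements of 8 distinct objects: fix one position to break rotational symmetry.
(n-1)! = 7! = 5040

5040


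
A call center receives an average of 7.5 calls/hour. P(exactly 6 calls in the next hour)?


Poisson(λ=7.5): P(X=6) = e^(-λ)×λ^k/k!
= e^(-7.5) × 7.5^6 / 6!
≈ 0.0005530843701 × 177978.515625 / 720 ≈ 0.136718

P(X=6) ≈ 0.136718 ≈ 13.67%


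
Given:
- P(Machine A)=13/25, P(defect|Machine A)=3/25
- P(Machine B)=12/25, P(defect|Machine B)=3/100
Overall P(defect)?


P(B) = Σ P(B|Aᵢ)×P(Aᵢ)
  3/25×13/25 = 39/625
  3/100×12/25 = 9/625
Sum = 48/625

P(defect) = 48/625 ≈ 7.68%


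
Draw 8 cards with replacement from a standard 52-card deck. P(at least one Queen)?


P(not a Queen) = 48/52 = 12/13
P(none in 8 draws) = (12/13)^8 = 429981696/815730721
P(≥1 Queen) = 1 - 429981696/815730721 = 385749025/815730721

P = 385749025/815730721 ≈ 47.29%


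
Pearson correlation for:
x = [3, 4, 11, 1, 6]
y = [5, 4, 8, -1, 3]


n=5, Σx=25, Σy=19, Σxy=136, Σx²=183, Σy²=115
r = (5×136 - 25×19)/√((5×183 - 25²)(5×115 - 19²))
= 205/√(290×214) = 205/√62060 ≈ 205/249.1184 ≈ 0.8229

r ≈ 0.8229


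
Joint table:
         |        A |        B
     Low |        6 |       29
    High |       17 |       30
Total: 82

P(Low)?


P(Low) = (6+29)/82 = 35/82

P(Low) = 35/82 ≈ 42.68%


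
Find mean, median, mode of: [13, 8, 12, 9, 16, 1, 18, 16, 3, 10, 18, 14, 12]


Sorted: [1, 3, 8, 9, 10, 12, 12, 13, 14, 16, 16, 18, 18]
Mean = 150/13
Median = 12
Freq: {13: 1, 8: 1, 12: 2, 9: 1, 16: 2, 1: 1, 18: 2, 3: 1, 10: 1, 14: 1}
Mode: [12, 16, 18]

Mean=150/13, Median=12, Mode=[12, 16, 18]


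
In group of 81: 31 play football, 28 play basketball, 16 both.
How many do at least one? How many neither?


|A∪B| = 31+28-16 = 43
Neither = 81-43 = 38

At least one: 43; Neither: 38


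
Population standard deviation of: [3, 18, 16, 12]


Mean = 49/4
  (3-49/4)²=1369/16
  (18-49/4)²=529/16
  (16-49/4)²=225/16
  (12-49/4)²=1/16
Σ(x-μ)² = 531/4
σ² = (531/4)/4 = 531/16

σ = √(531/16) ≈ 5.7609


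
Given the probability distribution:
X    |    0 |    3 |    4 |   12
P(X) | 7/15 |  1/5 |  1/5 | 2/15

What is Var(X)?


E[X] = 3
E[X²] = 121/5
Var(X) = E[X²] - (E[X])² = 121/5 - 9 = 76/5

Var(X) = 76/5 ≈ 15.2000


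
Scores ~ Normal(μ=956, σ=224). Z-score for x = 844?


z = (x - μ)/σ = (844 - 956)/224 = -0.5

z = -0.5


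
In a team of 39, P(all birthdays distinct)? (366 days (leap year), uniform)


P(all different) = Π(366-i)/366 for i=0..38
= (366/366)×(365/366)×...×(328/366)
= 0.122510

P ≈ 0.1225 ≈ 12.25%


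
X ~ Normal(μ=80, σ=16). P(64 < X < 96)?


z₁=(64-80)/16=-1.0, z₂=(96-80)/16=1.0
P = Φ(1.0) - Φ(-1.0) = 0.841345 - 0.158655 = 0.682690 ≈ 0.6827

P(64 < X < 96) ≈ 0.6827


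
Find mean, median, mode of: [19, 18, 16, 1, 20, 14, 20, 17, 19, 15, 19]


Sorted: [1, 14, 15, 16, 17, 18, 19, 19, 19, 20, 20]
Mean = 178/11
Median = 18
Freq: {19: 3, 18: 1, 16: 1, 1: 1, 20: 2, 14: 1, 17: 1, 15: 1}
Mode: [19]

Mean=178/11, Median=18, Mode=19


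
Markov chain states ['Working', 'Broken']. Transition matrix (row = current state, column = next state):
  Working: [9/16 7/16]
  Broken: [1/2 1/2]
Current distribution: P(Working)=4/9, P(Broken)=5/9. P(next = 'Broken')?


P(next=Broken) = Σᵢ P(now=i)×P(i→Broken)
= 4/9×7/16 + 5/9×1/2
= 7/36 + 5/18 = 17/36

P = 17/36 ≈ 0.4722


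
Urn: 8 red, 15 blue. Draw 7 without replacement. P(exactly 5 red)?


Hypergeometric: C(8,5)×C(15,2)/C(23,7)
= 56×105/245157 = 1960/81719

P(X=5) = 1960/81719 ≈ 2.40%


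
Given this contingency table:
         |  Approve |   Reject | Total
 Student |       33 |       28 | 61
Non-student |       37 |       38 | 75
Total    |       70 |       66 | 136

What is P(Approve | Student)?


P(Approve | Student) = 33/(33+28) = 33/61

P(Approve|Student) = 33/61 ≈ 54.10%


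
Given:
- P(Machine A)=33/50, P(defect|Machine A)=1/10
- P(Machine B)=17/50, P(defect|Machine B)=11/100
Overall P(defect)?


P(B) = Σ P(B|Aᵢ)×P(Aᵢ)
  1/10×33/50 = 33/500
  11/100×17/50 = 187/5000
Sum = 517/5000

P(defect) = 517/5000 ≈ 10.34%


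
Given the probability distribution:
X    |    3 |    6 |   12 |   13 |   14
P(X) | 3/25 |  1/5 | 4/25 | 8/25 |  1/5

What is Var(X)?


E[X] = 261/25
E[X²] = 623/5
Var(X) = E[X²] - (E[X])² = 623/5 - 68121/625 = 9754/625

Var(X) = 9754/625 ≈ 15.6064


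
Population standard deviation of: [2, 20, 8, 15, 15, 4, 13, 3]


Mean = 80/8 = 10
  (2-10)²=64
  (20-10)²=100
  (8-10)²=4
  (15-10)²=25
  (15-10)²=25
  (4-10)²=36
  (13-10)²=9
  (3-10)²=49
Σ(x-μ)² = 312
σ² = 312/8 = 39

σ = √(39) ≈ 6.2450


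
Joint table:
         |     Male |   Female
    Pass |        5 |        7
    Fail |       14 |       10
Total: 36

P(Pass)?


P(Pass) = (5+7)/36 = 12/36 = 1/3

P(Pass) = 1/3 ≈ 33.33%


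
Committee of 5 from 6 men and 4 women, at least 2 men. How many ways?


Count by #men:
  2M,3W: C(6,2)×C(4,3)=60
  3M,2W: C(6,3)×C(4,2)=120
  4M,1W: C(6,4)×C(4,1)=60
  5M,0W: C(6,5)×C(4,0)=6
Total = 246

246


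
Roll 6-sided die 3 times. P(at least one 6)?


P(no 6)^3 = (5/6)^3 = 125/216
P(≥1) = 1 - 125/216 = 91/216

P = 91/216 ≈ 42.13%


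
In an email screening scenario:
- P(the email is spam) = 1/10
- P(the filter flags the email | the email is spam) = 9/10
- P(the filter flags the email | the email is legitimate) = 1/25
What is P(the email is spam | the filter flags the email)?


Using Bayes' theorem:
P(A|B) = P(B|A)·P(A) / P(B)

P(the filter flags the email) = 9/10 × 1/10 + 1/25 × 9/10
= 9/100 + 9/250 = 63/500

P(the email is spam|the filter flags the email) = (9/100) / (63/500) = 5/7

P(the email is spam|the filter flags the email) = 5/7 ≈ 71.43%


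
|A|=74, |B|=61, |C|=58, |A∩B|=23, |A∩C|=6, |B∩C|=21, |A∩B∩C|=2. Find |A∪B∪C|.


|A∪B∪C| = 74+61+58-23-6-21+2 = 145

|A∪B∪C| = 145


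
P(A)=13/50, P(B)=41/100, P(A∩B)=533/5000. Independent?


P(A)×P(B) = 533/5000
P(A∩B) = 533/5000
Equal ✓ → Independent

Yes, independent


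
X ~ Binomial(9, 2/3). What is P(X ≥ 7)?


P(X ≥ 7) = Σ P(X=i) for i=7..9
P(X=7) = 512/2187
P(X=8) = 256/2187
P(X=9) = 512/19683
Sum = 7424/19683

P(X ≥ 7) = 7424/19683 ≈ 37.72%


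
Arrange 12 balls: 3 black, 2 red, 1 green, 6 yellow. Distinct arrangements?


12!/(3!×2!×1!×6!) = 55440

55440


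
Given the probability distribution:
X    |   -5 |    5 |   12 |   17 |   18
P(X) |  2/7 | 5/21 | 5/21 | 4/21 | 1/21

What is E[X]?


E[X] = Σ x·P(X=x)
= (-5)×(2/7) + (5)×(5/21) + (12)×(5/21) + (17)×(4/21) + (18)×(1/21)
= 47/7

E[X] = 47/7


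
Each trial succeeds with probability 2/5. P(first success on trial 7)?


Geometric: P(X=7) = (1-p)^(k-1)×p = (3/5)^6×2/5 = 1458/78125

P(X=7) = 1458/78125 ≈ 1.87%


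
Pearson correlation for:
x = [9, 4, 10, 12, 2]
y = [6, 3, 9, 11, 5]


n=5, Σx=37, Σy=34, Σxy=298, Σx²=345, Σy²=272
r = (5×298 - 37×34)/√((5×345 - 37²)(5×272 - 34²))
= 232/√(356×204) = 232/√72624 ≈ 232/269.4884 ≈ 0.8609

r ≈ 0.8609


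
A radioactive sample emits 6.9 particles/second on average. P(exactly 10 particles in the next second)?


Poisson(λ=6.9): P(X=10) = e^(-λ)×λ^k/k!
= e^(-6.9) × 6.9^10 / 10!
≈ 0.001007785429 × 244619406.065 / 3628800 ≈ 0.067935

P(X=10) ≈ 0.067935 ≈ 6.79%


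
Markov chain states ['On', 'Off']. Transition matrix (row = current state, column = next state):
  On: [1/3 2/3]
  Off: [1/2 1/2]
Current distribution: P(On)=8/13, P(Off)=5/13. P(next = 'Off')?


P(next=Off) = Σᵢ P(now=i)×P(i→Off)
= 8/13×2/3 + 5/13×1/2
= 16/39 + 5/26 = 47/78

P = 47/78 ≈ 0.6026


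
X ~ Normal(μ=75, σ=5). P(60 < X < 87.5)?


z₁=(60-75)/5=-3.0, z₂=(87.5-75)/5=2.5
P = Φ(2.5) - Φ(-3.0) = 0.993790 - 0.001350 = 0.992440 ≈ 0.9924

P(60 < X < 87.5) ≈ 0.9924


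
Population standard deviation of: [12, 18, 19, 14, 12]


Mean = 75/5 = 15
  (12-15)²=9
  (18-15)²=9
  (19-15)²=16
  (14-15)²=1
  (12-15)²=9
Σ(x-μ)² = 44
σ² = 44/5

σ = √(44/5) ≈ 2.9665


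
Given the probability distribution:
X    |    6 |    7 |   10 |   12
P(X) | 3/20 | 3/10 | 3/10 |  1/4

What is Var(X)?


E[X] = 9
E[X²] = 861/10
Var(X) = E[X²] - (E[X])² = 861/10 - 81 = 51/10

Var(X) = 51/10 ≈ 5.1000


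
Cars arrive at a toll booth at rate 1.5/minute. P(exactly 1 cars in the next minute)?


Poisson(λ=1.5): P(X=1) = e^(-λ)×λ^k/k!
= e^(-1.5) × 1.5^1 / 1!
≈ 0.2231301601 × 1.5 / 1 ≈ 0.334695

P(X=1) ≈ 0.334695 ≈ 33.47%


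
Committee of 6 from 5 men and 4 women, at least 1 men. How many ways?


Count by #men:
  2M,4W: C(5,2)×C(4,4)=10
  3M,3W: C(5,3)×C(4,3)=40
  4M,2W: C(5,4)×C(4,2)=30
  5M,1W: C(5,5)×C(4,1)=4
Total = 84

84


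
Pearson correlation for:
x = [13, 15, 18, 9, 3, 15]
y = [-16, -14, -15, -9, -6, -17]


n=6, Σx=73, Σy=-77, Σxy=-1042, Σx²=1033, Σy²=1083
r = (6×(-1042) - 73×(-77))/√((6×1033 - 73²)(6×1083 - (-77)²))
= -631/√(869×569) = -631/√494461 ≈ -631/703.1792 ≈ -0.8974

r ≈ -0.8974


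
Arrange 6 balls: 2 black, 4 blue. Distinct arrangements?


6!/(2!×4!) = 15

15


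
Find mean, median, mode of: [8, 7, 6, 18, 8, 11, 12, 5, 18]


Sorted: [5, 6, 7, 8, 8, 11, 12, 18, 18]
Mean = 93/9 = 31/3
Median = 8
Freq: {8: 2, 7: 1, 6: 1, 18: 2, 11: 1, 12: 1, 5: 1}
Mode: [8, 18]

Mean=31/3, Median=8, Mode=[8, 18]


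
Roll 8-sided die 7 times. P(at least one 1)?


P(no 1)^7 = (7/8)^7 = 823543/2097152
P(≥1) = 1 - 823543/2097152 = 1273609/2097152

P = 1273609/2097152 ≈ 60.73%


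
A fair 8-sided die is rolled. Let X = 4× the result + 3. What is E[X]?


E[die] = (1+8)/2 = 9/2
E[X] = 4×9/2 + 3 = 21

E[X] = 21


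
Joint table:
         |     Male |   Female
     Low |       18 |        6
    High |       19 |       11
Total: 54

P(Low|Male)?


P(Low|Male) = 18/(18+19) = 18/37

P = 18/37 ≈ 48.65%


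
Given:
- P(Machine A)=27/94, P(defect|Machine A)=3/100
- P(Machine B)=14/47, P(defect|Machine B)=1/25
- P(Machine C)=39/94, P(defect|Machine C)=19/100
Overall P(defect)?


P(B) = Σ P(B|Aᵢ)×P(Aᵢ)
  3/100×27/94 = 81/9400
  1/25×14/47 = 14/1175
  19/100×39/94 = 741/9400
Sum = 467/4700

P(defect) = 467/4700 ≈ 9.94%


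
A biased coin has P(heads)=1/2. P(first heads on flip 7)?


Geometric: P(X=7) = (1-p)^(k-1)×p = (1/2)^6×1/2 = 1/128

P(X=7) = 1/128 ≈ 0.78%


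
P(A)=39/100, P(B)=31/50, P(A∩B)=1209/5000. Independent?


P(A)×P(B) = 1209/5000
P(A∩B) = 1209/5000
Equal ✓ → Independent

Yes, independent


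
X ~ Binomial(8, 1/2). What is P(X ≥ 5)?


P(X ≥ 5) = Σ P(X=i) for i=5..8
P(X=5) = 7/32
P(X=6) = 7/64
P(X=7) = 1/32
P(X=8) = 1/256
Sum = 93/256

P(X ≥ 5) = 93/256 ≈ 36.33%


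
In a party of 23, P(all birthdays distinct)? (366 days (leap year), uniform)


P(all different) = Π(366-i)/366 for i=0..22
= (366/366)×(365/366)×...×(344/366)
= 0.493677

P ≈ 0.4937 ≈ 49.37%


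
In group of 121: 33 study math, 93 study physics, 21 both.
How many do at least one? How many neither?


|A∪B| = 33+93-21 = 105
Neither = 121-105 = 16

At least one: 105; Neither: 16


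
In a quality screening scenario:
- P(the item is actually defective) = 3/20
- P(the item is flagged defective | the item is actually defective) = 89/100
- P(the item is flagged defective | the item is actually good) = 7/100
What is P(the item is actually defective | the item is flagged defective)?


Using Bayes' theorem:
P(A|B) = P(B|A)·P(A) / P(B)

P(the item is flagged defective) = 89/100 × 3/20 + 7/100 × 17/20
= 267/2000 + 119/2000 = 193/1000

P(the item is actually defective|the item is flagged defective) = (267/2000) / (193/1000) = 267/386

P(the item is actually defective|the item is flagged defective) = 267/386 ≈ 69.17%


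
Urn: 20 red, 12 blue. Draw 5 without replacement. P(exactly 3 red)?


Hypergeometric: C(20,3)×C(12,2)/C(32,5)
= 1140×66/201376 = 9405/25172

P(X=3) = 9405/25172 ≈ 37.36%


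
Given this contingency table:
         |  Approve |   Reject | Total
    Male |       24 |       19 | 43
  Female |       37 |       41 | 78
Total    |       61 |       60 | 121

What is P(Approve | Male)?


P(Approve | Male) = 24/(24+19) = 24/43

P(Approve|Male) = 24/43 ≈ 55.81%


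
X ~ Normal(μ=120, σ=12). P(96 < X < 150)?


z₁=(96-120)/12=-2.0, z₂=(150-120)/12=2.5
P = Φ(2.5) - Φ(-2.0) = 0.993790 - 0.022750 = 0.971040 ≈ 0.9710

P(96 < X < 150) ≈ 0.9710


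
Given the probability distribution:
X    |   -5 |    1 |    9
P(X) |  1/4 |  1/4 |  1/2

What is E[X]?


E[X] = Σ x·P(X=x)
= (-5)×(1/4) + (1)×(1/4) + (9)×(1/2)
= 7/2

E[X] = 7/2


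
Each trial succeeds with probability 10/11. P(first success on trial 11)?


Geometric: P(X=11) = (1-p)^(k-1)×p = (1/11)^10×10/11 = 10/285311670611

P(X=11) = 10/285311670611 ≈ 0.00%


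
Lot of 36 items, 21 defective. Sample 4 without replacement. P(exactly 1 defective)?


Hypergeometric: C(21,1)×C(15,3)/C(36,4)
= 21×455/58905 = 91/561

P(X=1) = 91/561 ≈ 16.22%


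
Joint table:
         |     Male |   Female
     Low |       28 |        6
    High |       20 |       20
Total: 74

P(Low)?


P(Low) = (28+6)/74 = 34/74 = 17/37

P(Low) = 17/37 ≈ 45.95%


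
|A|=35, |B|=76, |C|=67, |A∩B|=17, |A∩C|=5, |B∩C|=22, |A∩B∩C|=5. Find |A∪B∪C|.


|A∪B∪C| = 35+76+67-17-5-22+5 = 139

|A∪B∪C| = 139


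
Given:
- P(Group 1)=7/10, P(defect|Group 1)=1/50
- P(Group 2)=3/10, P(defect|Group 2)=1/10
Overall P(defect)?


P(B) = Σ P(B|Aᵢ)×P(Aᵢ)
  1/50×7/10 = 7/500
  1/10×3/10 = 3/100
Sum = 11/250

P(defect) = 11/250 ≈ 4.40%


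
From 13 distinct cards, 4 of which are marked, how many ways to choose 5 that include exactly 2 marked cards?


Choose 2 of the 4 marked cards and 3 of the other 9 cards:
C(4,2)×C(9,3) = 6×84 = 504

504


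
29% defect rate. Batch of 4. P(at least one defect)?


P(all good) = (71/100)^4 = 25411681/100000000
P(≥1 defect) = 74588319/100000000

P = 74588319/100000000 ≈ 74.59%


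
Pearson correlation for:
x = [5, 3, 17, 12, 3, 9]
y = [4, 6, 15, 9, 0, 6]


n=6, Σx=49, Σy=40, Σxy=455, Σx²=557, Σy²=394
r = (6×455 - 49×40)/√((6×557 - 49²)(6×394 - 40²))
= 770/√(941×764) = 770/√718924 ≈ 770/847.8939 ≈ 0.9081

r ≈ 0.9081


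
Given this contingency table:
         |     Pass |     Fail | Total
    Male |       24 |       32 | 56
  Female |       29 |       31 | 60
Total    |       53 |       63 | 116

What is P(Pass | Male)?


P(Pass | Male) = 24/(24+32) = 24/56 = 3/7

P(Pass|Male) = 3/7 ≈ 42.86%


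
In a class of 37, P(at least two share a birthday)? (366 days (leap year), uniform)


P(all different) = Π(366-i)/366 for i=0..36
= 0.152077
P(match) = 1 - 0.152077 = 0.847923

P ≈ 0.8479 ≈ 84.79%


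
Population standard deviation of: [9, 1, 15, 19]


Mean = 44/4 = 11
  (9-11)²=4
  (1-11)²=100
  (15-11)²=16
  (19-11)²=64
Σ(x-μ)² = 184
σ² = 184/4 = 46

σ = √(46) ≈ 6.7823


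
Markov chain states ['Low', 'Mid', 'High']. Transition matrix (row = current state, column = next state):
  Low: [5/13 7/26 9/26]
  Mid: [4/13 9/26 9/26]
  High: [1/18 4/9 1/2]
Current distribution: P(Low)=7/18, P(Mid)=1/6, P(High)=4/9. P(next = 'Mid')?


P(next=Mid) = Σᵢ P(now=i)×P(i→Mid)
= 7/18×7/26 + 1/6×9/26 + 4/9×4/9
= 49/468 + 3/52 + 16/81 = 379/1053

P = 379/1053 ≈ 0.3599


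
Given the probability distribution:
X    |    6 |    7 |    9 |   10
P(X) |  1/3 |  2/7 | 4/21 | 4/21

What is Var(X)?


E[X] = 160/21
E[X²] = 1270/21
Var(X) = E[X²] - (E[X])² = 1270/21 - 25600/441 = 1070/441

Var(X) = 1070/441 ≈ 2.4263


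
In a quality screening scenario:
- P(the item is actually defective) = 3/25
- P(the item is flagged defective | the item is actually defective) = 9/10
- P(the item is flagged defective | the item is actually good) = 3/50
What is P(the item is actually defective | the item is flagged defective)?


Using Bayes' theorem:
P(A|B) = P(B|A)·P(A) / P(B)

P(the item is flagged defective) = 9/10 × 3/25 + 3/50 × 22/25
= 27/250 + 33/625 = 201/1250

P(the item is actually defective|the item is flagged defective) = (27/250) / (201/1250) = 45/67

P(the item is actually defective|the item is flagged defective) = 45/67 ≈ 67.16%


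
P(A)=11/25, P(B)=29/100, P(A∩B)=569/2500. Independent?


P(A)×P(B) = 319/2500
P(A∩B) = 569/2500
Not equal → NOT independent

No, not independent


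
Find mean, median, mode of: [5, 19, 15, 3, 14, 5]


Sorted: [3, 5, 5, 14, 15, 19]
Mean = 61/6
Median = 19/2
Freq: {5: 2, 19: 1, 15: 1, 3: 1, 14: 1}
Mode: [5]

Mean=61/6, Median=19/2, Mode=5


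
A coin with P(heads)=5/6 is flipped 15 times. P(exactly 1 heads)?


Binomial: P(X=1) = C(15,1)×p^1×(1-p)^14
= 15 × 5/6 × 1/78364164096 = 25/156728328192

P(X=1) = 25/156728328192 ≈ 0.00%


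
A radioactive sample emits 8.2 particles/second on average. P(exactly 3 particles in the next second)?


Poisson(λ=8.2): P(X=3) = e^(-λ)×λ^k/k!
= e^(-8.2) × 8.2^3 / 3!
≈ 0.00027465357 × 551.368 / 6 ≈ 0.025239

P(X=3) ≈ 0.025239 ≈ 2.52%


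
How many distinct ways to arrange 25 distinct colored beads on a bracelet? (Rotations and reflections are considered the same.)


Free circular arrangements: rotations and reflections both identified.
(n-1)!/2 = 24!/2 = 620448401733239439360000/2 = 310224200866619719680000

310224200866619719680000


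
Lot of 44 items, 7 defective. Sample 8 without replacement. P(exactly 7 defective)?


Hypergeometric: C(7,7)×C(37,1)/C(44,8)
= 1×37/177232627 = 1/4790071

P(X=7) = 1/4790071 ≈ 0.00%


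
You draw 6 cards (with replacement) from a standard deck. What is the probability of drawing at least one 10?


P(not a 10) = 48/52 = 12/13
P(none in 6 draws) = (12/13)^6 = 2985984/4826809
P(≥1 10) = 1 - 2985984/4826809 = 1840825/4826809

P = 1840825/4826809 ≈ 38.14%


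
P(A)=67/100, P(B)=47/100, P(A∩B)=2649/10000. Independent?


P(A)×P(B) = 3149/10000
P(A∩B) = 2649/10000
Not equal → NOT independent

No, not independent


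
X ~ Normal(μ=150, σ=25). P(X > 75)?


z = (75-150)/25 = -3.0
P(X > 75) = 1 - P(Z ≤ -3.0) = 1 - 0.0013 = 0.9987

P(X > 75) ≈ 0.9987


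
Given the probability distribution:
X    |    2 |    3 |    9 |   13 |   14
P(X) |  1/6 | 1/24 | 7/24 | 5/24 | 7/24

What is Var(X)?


E[X] = 79/8
E[X²] = 2809/24
Var(X) = E[X²] - (E[X])² = 2809/24 - 6241/64 = 3749/192

Var(X) = 3749/192 ≈ 19.5260


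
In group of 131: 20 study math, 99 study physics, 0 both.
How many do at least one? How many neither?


|A∪B| = 20+99-0 = 119
Neither = 131-119 = 12

At least one: 119; Neither: 12


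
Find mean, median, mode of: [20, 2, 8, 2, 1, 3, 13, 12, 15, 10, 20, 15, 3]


Sorted: [1, 2, 2, 3, 3, 8, 10, 12, 13, 15, 15, 20, 20]
Mean = 124/13
Median = 10
Freq: {20: 2, 2: 2, 8: 1, 1: 1, 3: 2, 13: 1, 12: 1, 15: 2, 10: 1}
Mode: [2, 3, 15, 20]

Mean=124/13, Median=10, Mode=[2, 3, 15, 20]


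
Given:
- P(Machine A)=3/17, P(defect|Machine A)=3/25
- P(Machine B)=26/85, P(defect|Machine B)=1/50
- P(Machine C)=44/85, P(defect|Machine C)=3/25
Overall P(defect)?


P(B) = Σ P(B|Aᵢ)×P(Aᵢ)
  3/25×3/17 = 9/425
  1/50×26/85 = 13/2125
  3/25×44/85 = 132/2125
Sum = 38/425

P(defect) = 38/425 ≈ 8.94%


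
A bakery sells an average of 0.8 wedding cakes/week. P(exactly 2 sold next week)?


Poisson(λ=0.8): P(X=2) = e^(-λ)×λ^k/k!
= e^(-0.8) × 0.8^2 / 2!
≈ 0.4493289641 × 0.64 / 2 ≈ 0.143785

P(X=2) ≈ 0.143785 ≈ 14.38%


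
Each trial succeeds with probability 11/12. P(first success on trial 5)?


Geometric: P(X=5) = (1-p)^(k-1)×p = (1/12)^4×11/12 = 11/248832

P(X=5) = 11/248832 ≈ 0.00%


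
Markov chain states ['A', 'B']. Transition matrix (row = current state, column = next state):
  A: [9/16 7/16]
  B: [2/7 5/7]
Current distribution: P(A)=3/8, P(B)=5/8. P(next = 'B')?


P(next=B) = Σᵢ P(now=i)×P(i→B)
= 3/8×7/16 + 5/8×5/7
= 21/128 + 25/56 = 547/896

P = 547/896 ≈ 0.6105


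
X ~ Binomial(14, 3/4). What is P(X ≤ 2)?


P(X ≤ 2) = Σ P(X=i) for i=0..2
P(X=0) = 1/268435456
P(X=1) = 21/134217728
P(X=2) = 819/268435456
Sum = 431/134217728

P(X ≤ 2) = 431/134217728 ≈ 0.00%


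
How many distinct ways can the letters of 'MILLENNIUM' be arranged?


Letters: 10, freq: {'M': 2, 'I': 2, 'L': 2, 'E': 1, 'N': 2, 'U': 1}
10!/(2!×2!×2!×1!×2!×1!) = 3628800/16 = 226800

226800


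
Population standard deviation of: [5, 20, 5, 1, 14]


Mean = 45/5 = 9
  (5-9)²=16
  (20-9)²=121
  (5-9)²=16
  (1-9)²=64
  (14-9)²=25
Σ(x-μ)² = 242
σ² = 242/5

σ = √(242/5) ≈ 6.9570


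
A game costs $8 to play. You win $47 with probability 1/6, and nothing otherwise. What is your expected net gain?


E[gain] = (47-8)×1/6 + (-8)×5/6
= 13/2 - 20/3 = -1/6

Expected net gain = $-1/6 ≈ $-0.17


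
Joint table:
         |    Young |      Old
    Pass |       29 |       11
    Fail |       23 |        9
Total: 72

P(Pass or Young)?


P(Pass∨Young) = P(Pass) + P(Young) - P(Pass∧Young)
= (40 + 52 - 29)/72 = 63/72 = 7/8

P = 7/8 ≈ 87.50%


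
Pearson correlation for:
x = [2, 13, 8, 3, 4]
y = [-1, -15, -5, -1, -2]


n=5, Σx=30, Σy=-24, Σxy=-248, Σx²=262, Σy²=256
r = (5×(-248) - 30×(-24))/√((5×262 - 30²)(5×256 - (-24)²))
= -520/√(410×704) = -520/√288640 ≈ -520/537.2523 ≈ -0.9679

r ≈ -0.9679


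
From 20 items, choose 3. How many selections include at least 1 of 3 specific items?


Complement: C(20,3) - C(17,3) = 1140 - 680 = 460

460


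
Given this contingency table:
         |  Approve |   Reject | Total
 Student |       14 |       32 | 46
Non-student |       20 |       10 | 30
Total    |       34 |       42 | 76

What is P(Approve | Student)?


P(Approve | Student) = 14/(14+32) = 14/46 = 7/23

P(Approve|Student) = 7/23 ≈ 30.43%


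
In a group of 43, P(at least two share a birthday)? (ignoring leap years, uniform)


P(all different) = Π(365-i)/365 for i=0..42
= 0.076077
P(match) = 1 - 0.076077 = 0.923923

P ≈ 0.9239 ≈ 92.39%


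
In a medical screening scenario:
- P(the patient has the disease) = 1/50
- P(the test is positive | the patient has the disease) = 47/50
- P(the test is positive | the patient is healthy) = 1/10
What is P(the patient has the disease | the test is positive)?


Using Bayes' theorem:
P(A|B) = P(B|A)·P(A) / P(B)

P(the test is positive) = 47/50 × 1/50 + 1/10 × 49/50
= 47/2500 + 49/500 = 73/625

P(the patient has the disease|the test is positive) = (47/2500) / (73/625) = 47/292

P(the patient has the disease|the test is positive) = 47/292 ≈ 16.10%


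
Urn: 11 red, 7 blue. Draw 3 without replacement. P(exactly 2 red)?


Hypergeometric: C(11,2)×C(7,1)/C(18,3)
= 55×7/816 = 385/816

P(X=2) = 385/816 ≈ 47.18%


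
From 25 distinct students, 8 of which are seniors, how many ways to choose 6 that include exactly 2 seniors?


Choose 2 of the 8 seniors and 4 of the other 17 students:
C(8,2)×C(17,4) = 28×2380 = 66640

66640


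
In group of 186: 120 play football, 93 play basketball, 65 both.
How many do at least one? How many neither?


|A∪B| = 120+93-65 = 148
Neither = 186-148 = 38

At least one: 148; Neither: 38


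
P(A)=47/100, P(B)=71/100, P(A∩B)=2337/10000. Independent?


P(A)×P(B) = 3337/10000
P(A∩B) = 2337/10000
Not equal → NOT independent

No, not independent


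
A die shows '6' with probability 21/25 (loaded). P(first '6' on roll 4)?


Geometric: P(X=4) = (1-p)^(k-1)×p = (4/25)^3×21/25 = 1344/390625

P(X=4) = 1344/390625 ≈ 0.34%


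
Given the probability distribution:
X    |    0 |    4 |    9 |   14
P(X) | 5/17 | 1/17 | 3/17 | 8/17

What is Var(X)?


E[X] = 143/17
E[X²] = 1827/17
Var(X) = E[X²] - (E[X])² = 1827/17 - 20449/289 = 10610/289

Var(X) = 10610/289 ≈ 36.7128


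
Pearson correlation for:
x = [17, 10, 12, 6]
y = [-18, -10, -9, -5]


n=4, Σx=45, Σy=-42, Σxy=-544, Σx²=569, Σy²=530
r = (4×(-544) - 45×(-42))/√((4×569 - 45²)(4×530 - (-42)²))
= -286/√(251×356) = -286/√89356 ≈ -286/298.9247 ≈ -0.9568

r ≈ -0.9568


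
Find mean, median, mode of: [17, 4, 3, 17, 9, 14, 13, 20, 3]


Sorted: [3, 3, 4, 9, 13, 14, 17, 17, 20]
Mean = 100/9
Median = 13
Freq: {17: 2, 4: 1, 3: 2, 9: 1, 14: 1, 13: 1, 20: 1}
Mode: [3, 17]

Mean=100/9, Median=13, Mode=[3, 17]


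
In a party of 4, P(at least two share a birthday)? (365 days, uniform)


P(all different) = Π(365-i)/365 for i=0..3
= 0.983644
P(match) = 1 - 0.983644 = 0.016356

P ≈ 0.0164 ≈ 1.64%


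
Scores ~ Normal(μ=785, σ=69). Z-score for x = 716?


z = (x - μ)/σ = (716 - 785)/69 = -1.0

z = -1.0


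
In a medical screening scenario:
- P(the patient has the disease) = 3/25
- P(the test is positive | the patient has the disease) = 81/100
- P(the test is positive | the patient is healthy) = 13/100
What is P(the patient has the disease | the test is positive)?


Using Bayes' theorem:
P(A|B) = P(B|A)·P(A) / P(B)

P(the test is positive) = 81/100 × 3/25 + 13/100 × 22/25
= 243/2500 + 143/1250 = 529/2500

P(the patient has the disease|the test is positive) = (243/2500) / (529/2500) = 243/529

P(the patient has the disease|the test is positive) = 243/529 ≈ 45.94%


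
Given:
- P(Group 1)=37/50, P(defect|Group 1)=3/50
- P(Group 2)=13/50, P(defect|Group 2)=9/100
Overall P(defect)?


P(B) = Σ P(B|Aᵢ)×P(Aᵢ)
  3/50×37/50 = 111/2500
  9/100×13/50 = 117/5000
Sum = 339/5000

P(defect) = 339/5000 ≈ 6.78%


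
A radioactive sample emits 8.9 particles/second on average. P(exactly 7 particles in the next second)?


Poisson(λ=8.9): P(X=7) = e^(-λ)×λ^k/k!
= e^(-8.9) × 8.9^7 / 7!
≈ 0.0001363889265 × 4423133.48955 / 5040 ≈ 0.119696

P(X=7) ≈ 0.119696 ≈ 11.97%


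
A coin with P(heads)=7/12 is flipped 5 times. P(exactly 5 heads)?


Binomial: P(X=5) = C(5,5)×p^5×(1-p)^0
= 1 × 16807/248832 × 1 = 16807/248832

P(X=5) = 16807/248832 ≈ 6.75%


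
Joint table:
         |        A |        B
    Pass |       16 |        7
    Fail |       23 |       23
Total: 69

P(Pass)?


P(Pass) = (16+7)/69 = 23/69 = 1/3

P(Pass) = 1/3 ≈ 33.33%


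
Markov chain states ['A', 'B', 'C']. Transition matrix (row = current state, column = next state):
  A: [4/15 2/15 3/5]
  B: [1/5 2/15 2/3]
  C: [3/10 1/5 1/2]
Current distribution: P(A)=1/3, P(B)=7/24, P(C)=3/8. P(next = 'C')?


P(next=C) = Σᵢ P(now=i)×P(i→C)
= 1/3×3/5 + 7/24×2/3 + 3/8×1/2
= 1/5 + 7/36 + 3/16 = 419/720

P = 419/720 ≈ 0.5819


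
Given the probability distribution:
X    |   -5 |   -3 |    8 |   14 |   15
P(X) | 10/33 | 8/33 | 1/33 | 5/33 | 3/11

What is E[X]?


E[X] = Σ x·P(X=x)
= (-5)×(10/33) + (-3)×(8/33) + (8)×(1/33) + (14)×(5/33) + (15)×(3/11)
= 139/33

E[X] = 139/33


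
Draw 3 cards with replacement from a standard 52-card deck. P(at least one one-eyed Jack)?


P(not a one-eyed Jack) = 50/52 = 25/26
P(none in 3 draws) = (25/26)^3 = 15625/17576
P(≥1 one-eyed Jack) = 1 - 15625/17576 = 1951/17576

P = 1951/17576 ≈ 11.10%


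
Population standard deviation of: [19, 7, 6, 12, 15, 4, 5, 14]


Mean = 82/8 = 41/4
  (19-41/4)²=1225/16
  (7-41/4)²=169/16
  (6-41/4)²=289/16
  (12-41/4)²=49/16
  (15-41/4)²=361/16
  (4-41/4)²=625/16
  (5-41/4)²=441/16
  (14-41/4)²=225/16
Σ(x-μ)² = 423/2
σ² = (423/2)/8 = 423/16

σ = √(423/16) ≈ 5.1417


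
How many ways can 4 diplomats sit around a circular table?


Circular arrangements of 4 distinct objects: fix one position to break rotational symmetry.
(n-1)! = 3! = 6

6


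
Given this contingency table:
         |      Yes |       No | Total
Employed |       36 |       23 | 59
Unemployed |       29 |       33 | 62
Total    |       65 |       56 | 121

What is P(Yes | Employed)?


P(Yes | Employed) = 36/(36+23) = 36/59

P(Yes|Employed) = 36/59 ≈ 61.02%


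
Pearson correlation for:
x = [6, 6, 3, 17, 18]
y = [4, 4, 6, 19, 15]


n=5, Σx=50, Σy=48, Σxy=659, Σx²=694, Σy²=654
r = (5×659 - 50×48)/√((5×694 - 50²)(5×654 - 48²))
= 895/√(970×966) = 895/√937020 ≈ 895/967.9979 ≈ 0.9246

r ≈ 0.9246


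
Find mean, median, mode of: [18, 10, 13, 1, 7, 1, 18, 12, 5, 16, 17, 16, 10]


Sorted: [1, 1, 5, 7, 10, 10, 12, 13, 16, 16, 17, 18, 18]
Mean = 144/13
Median = 12
Freq: {18: 2, 10: 2, 13: 1, 1: 2, 7: 1, 12: 1, 5: 1, 16: 2, 17: 1}
Mode: [1, 10, 16, 18]

Mean=144/13, Median=12, Mode=[1, 10, 16, 18]


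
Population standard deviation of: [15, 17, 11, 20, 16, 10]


Mean = 89/6
  (15-89/6)²=1/36
  (17-89/6)²=169/36
  (11-89/6)²=529/36
  (20-89/6)²=961/36
  (16-89/6)²=49/36
  (10-89/6)²=841/36
Σ(x-μ)² = 425/6
σ² = (425/6)/6 = 425/36

σ = √(425/36) ≈ 3.4359


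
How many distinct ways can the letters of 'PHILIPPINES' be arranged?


Letters: 11, freq: {'P': 3, 'H': 1, 'I': 3, 'L': 1, 'N': 1, 'E': 1, 'S': 1}
11!/(3!×1!×3!×1!×1!×1!×1!) = 39916800/36 = 1108800

1108800


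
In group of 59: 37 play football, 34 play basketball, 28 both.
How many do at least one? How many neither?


|A∪B| = 37+34-28 = 43
Neither = 59-43 = 16

At least one: 43; Neither: 16


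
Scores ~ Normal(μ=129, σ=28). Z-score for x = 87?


z = (x - μ)/σ = (87 - 129)/28 = -1.5

z = -1.5


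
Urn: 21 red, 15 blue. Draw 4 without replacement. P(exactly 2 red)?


Hypergeometric: C(21,2)×C(15,2)/C(36,4)
= 210×105/58905 = 70/187

P(X=2) = 70/187 ≈ 37.43%


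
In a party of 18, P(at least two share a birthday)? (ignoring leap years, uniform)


P(all different) = Π(365-i)/365 for i=0..17
= 0.653089
P(match) = 1 - 0.653089 = 0.346911

P ≈ 0.3469 ≈ 34.69%


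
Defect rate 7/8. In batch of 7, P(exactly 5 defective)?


Binomial: P(X=5) = C(7,5)×p^5×(1-p)^2
= 21 × 16807/32768 × 1/64 = 352947/2097152

P(X=5) = 352947/2097152 ≈ 16.83%


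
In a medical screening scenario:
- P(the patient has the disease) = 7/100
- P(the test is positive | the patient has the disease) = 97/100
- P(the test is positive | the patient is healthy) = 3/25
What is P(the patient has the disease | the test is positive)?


Using Bayes' theorem:
P(A|B) = P(B|A)·P(A) / P(B)

P(the test is positive) = 97/100 × 7/100 + 3/25 × 93/100
= 679/10000 + 279/2500 = 359/2000

P(the patient has the disease|the test is positive) = (679/10000) / (359/2000) = 679/1795

P(the patient has the disease|the test is positive) = 679/1795 ≈ 37.83%


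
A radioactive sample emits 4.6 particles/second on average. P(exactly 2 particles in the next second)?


Poisson(λ=4.6): P(X=2) = e^(-λ)×λ^k/k!
= e^(-4.6) × 4.6^2 / 2!
≈ 0.01005183574 × 21.16 / 2 ≈ 0.106348

P(X=2) ≈ 0.106348 ≈ 10.63%


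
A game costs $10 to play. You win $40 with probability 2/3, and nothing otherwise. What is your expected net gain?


E[gain] = (40-10)×2/3 + (-10)×1/3
= 20 - 10/3 = 50/3

Expected net gain = $50/3 ≈ $16.67


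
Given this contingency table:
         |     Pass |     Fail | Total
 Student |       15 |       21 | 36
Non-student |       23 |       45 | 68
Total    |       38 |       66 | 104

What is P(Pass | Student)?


P(Pass | Student) = 15/(15+21) = 15/36 = 5/12

P(Pass|Student) = 5/12 ≈ 41.67%


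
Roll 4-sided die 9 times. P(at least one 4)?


P(no 4)^9 = (3/4)^9 = 19683/262144
P(≥1) = 1 - 19683/262144 = 242461/262144

P = 242461/262144 ≈ 92.49%


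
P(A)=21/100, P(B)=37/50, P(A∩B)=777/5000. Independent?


P(A)×P(B) = 777/5000
P(A∩B) = 777/5000
Equal ✓ → Independent

Yes, independent


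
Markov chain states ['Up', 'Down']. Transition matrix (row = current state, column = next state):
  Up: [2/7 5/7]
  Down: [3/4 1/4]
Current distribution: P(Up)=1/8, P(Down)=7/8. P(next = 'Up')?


P(next=Up) = Σᵢ P(now=i)×P(i→Up)
= 1/8×2/7 + 7/8×3/4
= 1/28 + 21/32 = 155/224

P = 155/224 ≈ 0.6920


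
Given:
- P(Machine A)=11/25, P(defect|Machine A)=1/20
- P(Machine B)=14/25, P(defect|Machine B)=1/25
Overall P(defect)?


P(B) = Σ P(B|Aᵢ)×P(Aᵢ)
  1/20×11/25 = 11/500
  1/25×14/25 = 14/625
Sum = 111/2500

P(defect) = 111/2500 ≈ 4.44%


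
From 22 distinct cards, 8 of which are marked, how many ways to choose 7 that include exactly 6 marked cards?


Choose 6 of the 8 marked cards and 1 of the other 14 cards:
C(8,6)×C(14,1) = 28×14 = 392

392


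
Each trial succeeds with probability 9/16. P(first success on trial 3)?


Geometric: P(X=3) = (1-p)^(k-1)×p = (7/16)^2×9/16 = 441/4096

P(X=3) = 441/4096 ≈ 10.77%


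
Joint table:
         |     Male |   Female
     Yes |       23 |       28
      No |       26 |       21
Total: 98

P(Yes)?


P(Yes) = (23+28)/98 = 51/98

P(Yes) = 51/98 ≈ 52.04%


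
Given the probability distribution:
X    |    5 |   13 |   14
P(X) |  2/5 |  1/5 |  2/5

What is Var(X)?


E[X] = 51/5
E[X²] = 611/5
Var(X) = E[X²] - (E[X])² = 611/5 - 2601/25 = 454/25

Var(X) = 454/25 ≈ 18.1600


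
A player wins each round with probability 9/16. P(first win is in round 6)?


Geometric: P(X=6) = (1-p)^(k-1)×p = (7/16)^5×9/16 = 151263/16777216

P(X=6) = 151263/16777216 ≈ 0.90%


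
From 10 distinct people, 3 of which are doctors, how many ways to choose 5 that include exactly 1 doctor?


Choose 1 of the 3 doctors and 4 of the other 7 people:
C(3,1)×C(7,4) = 3×35 = 105

105


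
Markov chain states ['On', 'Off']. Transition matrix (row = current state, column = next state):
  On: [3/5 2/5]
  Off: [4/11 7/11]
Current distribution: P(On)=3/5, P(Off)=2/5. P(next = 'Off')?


P(next=Off) = Σᵢ P(now=i)×P(i→Off)
= 3/5×2/5 + 2/5×7/11
= 6/25 + 14/55 = 136/275

P = 136/275 ≈ 0.4945


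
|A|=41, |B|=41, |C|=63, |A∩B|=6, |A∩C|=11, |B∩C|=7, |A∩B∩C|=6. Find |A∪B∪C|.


|A∪B∪C| = 41+41+63-6-11-7+6 = 127

|A∪B∪C| = 127


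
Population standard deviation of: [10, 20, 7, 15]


Mean = 52/4 = 13
  (10-13)²=9
  (20-13)²=49
  (7-13)²=36
  (15-13)²=4
Σ(x-μ)² = 98
σ² = 98/4 = 49/2

σ = √(49/2) ≈ 4.9497


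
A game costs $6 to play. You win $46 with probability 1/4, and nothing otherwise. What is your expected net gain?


E[gain] = (46-6)×1/4 + (-6)×3/4
= 10 - 9/2 = 11/2

Expected net gain = $11/2 ≈ $5.50


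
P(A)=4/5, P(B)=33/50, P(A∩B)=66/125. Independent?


P(A)×P(B) = 66/125
P(A∩B) = 66/125
Equal ✓ → Independent

Yes, independent


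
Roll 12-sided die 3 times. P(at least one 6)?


P(no 6)^3 = (11/12)^3 = 1331/1728
P(≥1) = 1 - 1331/1728 = 397/1728

P = 397/1728 ≈ 22.97%


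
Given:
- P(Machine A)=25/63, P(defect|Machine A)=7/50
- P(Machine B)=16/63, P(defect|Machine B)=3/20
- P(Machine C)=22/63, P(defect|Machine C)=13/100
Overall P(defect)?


P(B) = Σ P(B|Aᵢ)×P(Aᵢ)
  7/50×25/63 = 1/18
  3/20×16/63 = 4/105
  13/100×22/63 = 143/3150
Sum = 73/525

P(defect) = 73/525 ≈ 13.90%


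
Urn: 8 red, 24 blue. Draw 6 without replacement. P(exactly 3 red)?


Hypergeometric: C(8,3)×C(24,3)/C(32,6)
= 56×2024/906192 = 1012/8091

P(X=3) = 1012/8091 ≈ 12.51%


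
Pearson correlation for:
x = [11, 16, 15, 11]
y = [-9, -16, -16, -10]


n=4, Σx=53, Σy=-51, Σxy=-705, Σx²=723, Σy²=693
r = (4×(-705) - 53×(-51))/√((4×723 - 53²)(4×693 - (-51)²))
= -117/√(83×171) = -117/√14193 ≈ -117/119.1344 ≈ -0.9821

r ≈ -0.9821


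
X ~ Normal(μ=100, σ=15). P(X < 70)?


z = (70-100)/15 = -2.0
P(Z < -2.0) = 0.0228

P(X < 70) ≈ 0.0228


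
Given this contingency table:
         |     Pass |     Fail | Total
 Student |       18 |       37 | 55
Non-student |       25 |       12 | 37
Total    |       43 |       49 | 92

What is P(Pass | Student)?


P(Pass | Student) = 18/(18+37) = 18/55

P(Pass|Student) = 18/55 ≈ 32.73%


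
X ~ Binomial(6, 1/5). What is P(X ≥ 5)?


P(X ≥ 5) = Σ P(X=i) for i=5..6
P(X=5) = 24/15625
P(X=6) = 1/15625
Sum = 1/625

P(X ≥ 5) = 1/625 ≈ 0.16%


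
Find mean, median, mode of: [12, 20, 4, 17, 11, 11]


Sorted: [4, 11, 11, 12, 17, 20]
Mean = 75/6 = 25/2
Median = 23/2
Freq: {12: 1, 20: 1, 4: 1, 17: 1, 11: 2}
Mode: [11]

Mean=25/2, Median=23/2, Mode=11


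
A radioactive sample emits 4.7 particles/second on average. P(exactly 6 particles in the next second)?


Poisson(λ=4.7): P(X=6) = e^(-λ)×λ^k/k!
= e^(-4.7) × 4.7^6 / 6!
≈ 0.009095277102 × 10779.215329 / 720 ≈ 0.136167

P(X=6) ≈ 0.136167 ≈ 13.62%


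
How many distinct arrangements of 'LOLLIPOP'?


Letters: 8, freq: {'L': 3, 'O': 2, 'I': 1, 'P': 2}
8!/(3!×2!×1!×2!) = 40320/24 = 1680

1680


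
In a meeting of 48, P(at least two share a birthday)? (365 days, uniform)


P(all different) = Π(365-i)/365 for i=0..47
= 0.039402
P(match) = 1 - 0.039402 = 0.960598

P ≈ 0.9606 ≈ 96.06%


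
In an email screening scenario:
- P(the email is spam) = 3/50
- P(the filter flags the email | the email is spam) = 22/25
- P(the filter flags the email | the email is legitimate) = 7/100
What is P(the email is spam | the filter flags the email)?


Using Bayes' theorem:
P(A|B) = P(B|A)·P(A) / P(B)

P(the filter flags the email) = 22/25 × 3/50 + 7/100 × 47/50
= 33/625 + 329/5000 = 593/5000

P(the email is spam|the filter flags the email) = (33/625) / (593/5000) = 264/593

P(the email is spam|the filter flags the email) = 264/593 ≈ 44.52%
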